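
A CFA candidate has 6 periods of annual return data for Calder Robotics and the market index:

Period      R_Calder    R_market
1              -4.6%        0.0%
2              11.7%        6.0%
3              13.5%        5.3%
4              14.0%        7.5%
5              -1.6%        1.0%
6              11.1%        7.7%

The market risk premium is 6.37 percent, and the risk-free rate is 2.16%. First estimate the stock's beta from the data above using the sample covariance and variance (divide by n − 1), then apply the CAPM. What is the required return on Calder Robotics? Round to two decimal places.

17.15%

Mean R_i = (-4.6 + 11.7 + 13.5 + 14.0 − 1.6 + 11.1) / 6 = 7.3500%
Mean R_m = (0.0 + 6.0 + 5.3 + 7.5 + 1.0 + 7.7) / 6 = 4.5833%
Σ(R_i − R̄_i)(R_m − R̄_m) = 128.4950  ⇒  Cov = 128.4950 / 5 = 25.6990
Σ(R_m − R̄_m)² = 54.5883  ⇒  Var(R_m) = 54.5883 / 5 = 10.9177
β = Cov / Var(R_m) = 25.6990 / 10.9177 = 2.3539
E(R) = R_f + β × MRP = 2.16% + 2.3539 × 6.37% = 17.15%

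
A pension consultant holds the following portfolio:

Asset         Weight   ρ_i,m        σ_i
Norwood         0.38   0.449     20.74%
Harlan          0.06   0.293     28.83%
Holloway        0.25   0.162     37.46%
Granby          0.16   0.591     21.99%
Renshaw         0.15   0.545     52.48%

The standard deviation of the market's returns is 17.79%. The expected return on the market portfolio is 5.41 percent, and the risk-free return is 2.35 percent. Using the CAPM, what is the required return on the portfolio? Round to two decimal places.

β_Norwood = 0.449 × 20.74% / 17.79% = 0.5235
β_Harlan = 0.293 × 28.83% / 17.79% = 0.4748
β_Holloway = 0.162 × 37.46% / 17.79% = 0.3411
β_Granby = 0.591 × 21.99% / 17.79% = 0.7305
β_Renshaw = 0.545 × 52.48% / 17.79% = 1.6077
β_P = Σ w_i β_i = 0.38×0.5235 + 0.06×0.4748 + 0.25×0.3411 + 0.16×0.7305 + 0.15×1.6077 = 0.6707
MRP = 5.41% − 2.35% = 3.06%
E(R_P) = R_f + β_P × MRP = 2.35% + 0.6707 × 3.06% = 4.40%

4.40%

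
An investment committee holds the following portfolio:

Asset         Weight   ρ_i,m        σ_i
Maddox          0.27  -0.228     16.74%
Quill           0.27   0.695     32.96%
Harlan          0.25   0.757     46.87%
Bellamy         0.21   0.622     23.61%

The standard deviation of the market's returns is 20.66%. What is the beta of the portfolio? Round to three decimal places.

0.828

β_Maddox = -0.228 × 16.74% / 20.66% = -0.1847
β_Quill = 0.695 × 32.96% / 20.66% = 1.1088
β_Harlan = 0.757 × 46.87% / 20.66% = 1.7174
β_Bellamy = 0.622 × 23.61% / 20.66% = 0.7108
β_P = Σ w_i β_i = 0.27×-0.1847 + 0.27×1.1088 + 0.25×1.7174 + 0.21×0.7108 = 0.8281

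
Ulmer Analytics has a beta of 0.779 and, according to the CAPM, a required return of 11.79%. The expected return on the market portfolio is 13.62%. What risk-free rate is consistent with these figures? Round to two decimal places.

E(R) = R_f + β(E(R_m) − R_f) = R_f(1 − β) + β·E(R_m)
11.79% = R_f × (1 − 0.779) + 0.779 × 13.62%
11.79% = R_f × 0.221 + 10.60998%
R_f = (11.79% − 10.60998%) / 0.221 = 5.34%

5.34%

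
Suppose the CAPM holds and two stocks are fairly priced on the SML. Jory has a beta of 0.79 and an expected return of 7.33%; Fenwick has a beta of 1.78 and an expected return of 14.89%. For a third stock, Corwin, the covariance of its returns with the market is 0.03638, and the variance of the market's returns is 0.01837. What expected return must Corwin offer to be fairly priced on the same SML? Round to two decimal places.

MRP = (14.89% − 7.33%) / (1.78 − 0.79) = 7.6364%
R_f = 7.33% − 0.79 × 7.6364% = 1.2972%
β_Corwin = Cov / Var(R_m) = 0.03638 / 0.01837 = 1.9804
E(R_Corwin) = R_f + β × MRP = 1.2972% + 1.9804 × 7.6364% = 16.42%

16.42%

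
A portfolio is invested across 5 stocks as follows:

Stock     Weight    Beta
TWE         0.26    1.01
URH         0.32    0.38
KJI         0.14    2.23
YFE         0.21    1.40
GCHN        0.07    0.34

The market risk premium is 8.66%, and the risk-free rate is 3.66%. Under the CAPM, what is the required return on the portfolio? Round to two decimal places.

12.44%

β_P = Σ w_i β_i = 0.26×1.01 + 0.32×0.38 + 0.14×2.23 + 0.21×1.40 + 0.07×0.34 = 1.0142
E(R_P) = R_f + β_P × MRP = 3.66% + 1.0142 × 8.66% = 12.44%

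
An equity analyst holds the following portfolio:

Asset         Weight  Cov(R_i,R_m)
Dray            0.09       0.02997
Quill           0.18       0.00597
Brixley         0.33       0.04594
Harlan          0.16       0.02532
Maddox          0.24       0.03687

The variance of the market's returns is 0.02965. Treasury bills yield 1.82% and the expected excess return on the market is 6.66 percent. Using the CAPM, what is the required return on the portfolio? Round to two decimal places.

8.97%

β_Dray = 0.02997 / 0.02965 = 1.0108
β_Quill = 0.00597 / 0.02965 = 0.2013
β_Brixley = 0.04594 / 0.02965 = 1.5494
β_Harlan = 0.02532 / 0.02965 = 0.8540
β_Maddox = 0.03687 / 0.02965 = 1.2435
β_P = Σ w_i β_i = 0.09×1.0108 + 0.18×0.2013 + 0.33×1.5494 + 0.16×0.8540 + 0.24×1.2435 = 1.0736
E(R_P) = R_f + β_P × MRP = 1.82% + 1.0736 × 6.66% = 8.97%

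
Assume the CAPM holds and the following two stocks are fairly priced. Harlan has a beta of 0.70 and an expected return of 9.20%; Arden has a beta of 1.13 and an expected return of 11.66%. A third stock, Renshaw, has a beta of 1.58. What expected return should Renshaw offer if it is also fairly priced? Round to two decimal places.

MRP (SML slope) = (11.66% − 9.20%) / (1.13 − 0.70) = 2.46% / 0.43 = 5.7209%
R_f (intercept) = 9.20% − 0.70 × 5.7209% = 5.1954%
E(R_Renshaw) = R_f + β × MRP = 5.1954% + 1.58 × 5.7209% = 14.23%

14.23%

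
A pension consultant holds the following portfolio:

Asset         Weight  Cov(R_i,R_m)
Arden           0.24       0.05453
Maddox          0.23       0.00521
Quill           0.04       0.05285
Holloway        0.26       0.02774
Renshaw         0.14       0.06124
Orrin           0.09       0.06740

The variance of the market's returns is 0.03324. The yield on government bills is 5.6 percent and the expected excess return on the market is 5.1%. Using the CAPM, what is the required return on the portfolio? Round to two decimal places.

11.47%

β_Arden = 0.05453 / 0.03324 = 1.6405
β_Maddox = 0.00521 / 0.03324 = 0.1567
β_Quill = 0.05285 / 0.03324 = 1.5900
β_Holloway = 0.02774 / 0.03324 = 0.8345
β_Renshaw = 0.06124 / 0.03324 = 1.8424
β_Orrin = 0.06740 / 0.03324 = 2.0277
β_P = Σ w_i β_i = 0.24×1.6405 + 0.23×0.1567 + 0.04×1.5900 + 0.26×0.8345 + 0.14×1.8424 + 0.09×2.0277 = 1.1508
E(R_P) = R_f + β_P × MRP = 5.6% + 1.1508 × 5.1% = 11.47%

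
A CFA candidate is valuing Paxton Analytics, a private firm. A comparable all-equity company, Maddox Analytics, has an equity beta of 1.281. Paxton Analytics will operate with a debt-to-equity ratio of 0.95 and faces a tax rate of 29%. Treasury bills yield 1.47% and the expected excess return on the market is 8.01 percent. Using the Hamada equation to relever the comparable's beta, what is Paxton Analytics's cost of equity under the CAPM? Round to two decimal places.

β_L = β_U × [1 + (1 − t)(D/E)] = 1.281 × [1 + (1 − 0.29) × 0.95]
    = 1.281 × [1 + 0.71 × 0.95] = 1.281 × 1.6745 = 2.1450
E(R) = R_f + β_L × MRP = 1.47% + 2.1450 × 8.01% = 18.65%

18.65%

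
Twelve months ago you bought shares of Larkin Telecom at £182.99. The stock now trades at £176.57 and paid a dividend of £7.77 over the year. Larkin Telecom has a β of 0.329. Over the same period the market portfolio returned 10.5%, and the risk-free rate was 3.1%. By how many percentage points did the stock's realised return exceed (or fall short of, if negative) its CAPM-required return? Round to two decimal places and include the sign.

Realised HPR = (P1 + D1 − P0) / P0 = (176.57 + 7.77 − 182.99) / 182.99 = 1.35 / 182.99 = 0.7377%
MRP = 10.5% − 3.1% = 7.40%
CAPM required = R_f + β·MRP = 3.1% + 0.329 × 7.4% = 5.5346%
α = realised − required = 0.7377% − 5.5346% = -4.80%

-4.80%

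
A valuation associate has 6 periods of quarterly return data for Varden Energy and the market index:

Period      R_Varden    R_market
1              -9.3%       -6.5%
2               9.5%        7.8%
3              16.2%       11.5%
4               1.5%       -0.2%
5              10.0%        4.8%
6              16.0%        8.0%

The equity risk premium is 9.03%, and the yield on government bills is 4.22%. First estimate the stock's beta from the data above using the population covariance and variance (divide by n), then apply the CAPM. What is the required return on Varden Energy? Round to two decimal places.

Mean R_i = (-9.3 + 9.5 + 16.2 + 1.5 + 10.0 + 16.0) / 6 = 7.3167%
Mean R_m = (-6.5 + 7.8 + 11.5 − 0.2 + 4.8 + 8.0) / 6 = 4.2333%
Σ(R_i − R̄_i)(R_m − R̄_m) = 310.7067  ⇒  Cov = 310.7067 / 6 = 51.7845
Σ(R_m − R̄_m)² = 214.8933  ⇒  Var(R_m) = 214.8933 / 6 = 35.8156
β = Cov / Var(R_m) = 51.7845 / 35.8156 = 1.4459
E(R) = R_f + β × MRP = 4.22% + 1.4459 × 9.03% = 17.28%

17.28%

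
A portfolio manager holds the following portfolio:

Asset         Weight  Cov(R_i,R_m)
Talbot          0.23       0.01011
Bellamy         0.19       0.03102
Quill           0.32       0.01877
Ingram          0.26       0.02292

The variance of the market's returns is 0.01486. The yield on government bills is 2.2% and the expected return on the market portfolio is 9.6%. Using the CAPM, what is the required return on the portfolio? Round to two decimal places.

β_Talbot = 0.01011 / 0.01486 = 0.6803
β_Bellamy = 0.03102 / 0.01486 = 2.0875
β_Quill = 0.01877 / 0.01486 = 1.2631
β_Ingram = 0.02292 / 0.01486 = 1.5424
β_P = Σ w_i β_i = 0.23×0.6803 + 0.19×2.0875 + 0.32×1.2631 + 0.26×1.5424 = 1.3583
MRP = 9.6% − 2.2% = 7.40%
E(R_P) = R_f + β_P × MRP = 2.2% + 1.3583 × 7.4% = 12.25%

12.25%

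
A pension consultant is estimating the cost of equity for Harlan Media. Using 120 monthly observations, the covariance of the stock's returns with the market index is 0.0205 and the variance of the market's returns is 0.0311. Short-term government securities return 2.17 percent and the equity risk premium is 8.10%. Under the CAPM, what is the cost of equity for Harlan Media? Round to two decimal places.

β = Cov(R_i, R_m) / Var(R_m) = 0.0205 / 0.0311 = 0.6592
E(R) = R_f + β × MRP = 2.17% + 0.6592 × 8.10% = 7.51%

7.51%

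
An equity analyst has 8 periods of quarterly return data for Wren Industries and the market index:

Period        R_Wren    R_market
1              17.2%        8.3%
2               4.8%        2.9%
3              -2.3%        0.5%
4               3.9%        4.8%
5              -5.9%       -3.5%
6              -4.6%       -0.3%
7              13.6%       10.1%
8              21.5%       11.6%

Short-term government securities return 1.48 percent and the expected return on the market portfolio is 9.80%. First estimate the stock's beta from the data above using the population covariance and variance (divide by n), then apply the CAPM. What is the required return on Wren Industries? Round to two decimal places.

Mean R_i = (17.2 + 4.8 − 2.3 + 3.9 − 5.9 − 4.6 + 13.6 + 21.5) / 8 = 6.0250%
Mean R_m = (8.3 + 2.9 + 0.5 + 4.8 − 3.5 − 0.3 + 10.1 + 11.6) / 8 = 4.3000%
Σ(R_i − R̄_i)(R_m − R̄_m) = 375.7800  ⇒  Cov = 375.7800 / 8 = 46.9725
Σ(R_m − R̄_m)² = 201.5800  ⇒  Var(R_m) = 201.5800 / 8 = 25.1975
β = Cov / Var(R_m) = 46.9725 / 25.1975 = 1.8642
MRP = 9.80% − 1.48% = 8.32%
E(R) = R_f + β × MRP = 1.48% + 1.8642 × 8.32% = 16.99%

16.99%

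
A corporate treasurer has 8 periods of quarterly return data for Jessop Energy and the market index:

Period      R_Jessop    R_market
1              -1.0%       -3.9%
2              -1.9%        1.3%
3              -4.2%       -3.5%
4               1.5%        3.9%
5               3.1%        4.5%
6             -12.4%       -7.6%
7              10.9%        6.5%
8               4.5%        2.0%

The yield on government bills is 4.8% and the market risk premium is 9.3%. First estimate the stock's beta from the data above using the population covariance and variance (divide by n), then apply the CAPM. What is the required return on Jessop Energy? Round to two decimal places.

16.46%

Mean R_i = (-1.0 − 1.9 − 4.2 + 1.5 + 3.1 − 12.4 + 10.9 + 4.5) / 8 = 0.0625%
Mean R_m = (-3.9 + 1.3 − 3.5 + 3.9 + 4.5 − 7.6 + 6.5 + 2.0) / 8 = 0.4000%
Σ(R_i − R̄_i)(R_m − R̄_m) = 209.8200  ⇒  Cov = 209.8200 / 8 = 26.2275
Σ(R_m − R̄_m)² = 167.3400  ⇒  Var(R_m) = 167.3400 / 8 = 20.9175
β = Cov / Var(R_m) = 26.2275 / 20.9175 = 1.2539
E(R) = R_f + β × MRP = 4.8% + 1.2539 × 9.3% = 16.46%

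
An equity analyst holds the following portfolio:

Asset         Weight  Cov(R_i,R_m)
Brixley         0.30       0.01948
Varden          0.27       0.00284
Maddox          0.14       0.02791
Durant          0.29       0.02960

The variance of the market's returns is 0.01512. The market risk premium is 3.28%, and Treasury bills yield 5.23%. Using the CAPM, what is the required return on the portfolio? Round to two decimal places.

β_Brixley = 0.01948 / 0.01512 = 1.2884
β_Varden = 0.00284 / 0.01512 = 0.1878
β_Maddox = 0.02791 / 0.01512 = 1.8459
β_Durant = 0.02960 / 0.01512 = 1.9577
β_P = Σ w_i β_i = 0.30×1.2884 + 0.27×0.1878 + 0.14×1.8459 + 0.29×1.9577 = 1.2634
E(R_P) = R_f + β_P × MRP = 5.23% + 1.2634 × 3.28% = 9.37%

9.37%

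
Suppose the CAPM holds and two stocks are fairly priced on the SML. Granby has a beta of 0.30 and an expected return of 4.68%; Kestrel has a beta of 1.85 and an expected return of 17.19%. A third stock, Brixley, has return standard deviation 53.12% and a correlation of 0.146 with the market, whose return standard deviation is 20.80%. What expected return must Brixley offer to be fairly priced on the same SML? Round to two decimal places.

MRP = (17.19% − 4.68%) / (1.85 − 0.30) = 8.0710%
R_f = 4.68% − 0.30 × 8.0710% = 2.2587%
β_Brixley = ρ·σ_i/σ_m = 0.146 × 53.12 / 20.80 = 0.3729
E(R_Brixley) = R_f + β × MRP = 2.2587% + 0.3729 × 8.0710% = 5.27%

5.27%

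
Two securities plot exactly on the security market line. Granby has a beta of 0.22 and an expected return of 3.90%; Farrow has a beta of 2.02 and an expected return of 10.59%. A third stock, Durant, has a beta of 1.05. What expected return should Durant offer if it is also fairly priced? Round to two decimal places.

MRP (SML slope) = (10.59% − 3.90%) / (2.02 − 0.22) = 6.69% / 1.80 = 3.7167%
R_f (intercept) = 3.90% − 0.22 × 3.7167% = 3.0823%
E(R_Durant) = R_f + β × MRP = 3.0823% + 1.05 × 3.7167% = 6.98%

6.98%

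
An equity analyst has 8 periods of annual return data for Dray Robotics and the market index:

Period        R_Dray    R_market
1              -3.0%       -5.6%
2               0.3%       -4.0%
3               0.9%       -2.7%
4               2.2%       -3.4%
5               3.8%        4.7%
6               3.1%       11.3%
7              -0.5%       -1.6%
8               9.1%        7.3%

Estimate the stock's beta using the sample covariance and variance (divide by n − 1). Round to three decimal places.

0.426

Mean R_i = (-3.0 + 0.3 + 0.9 + 2.2 + 3.8 + 3.1 − 0.5 + 9.1) / 8 = 1.9875%
Mean R_m = (-5.6 − 4.0 − 2.7 − 3.4 + 4.7 + 11.3 − 1.6 + 7.3) / 8 = 0.7500%
Σ(R_i − R̄_i)(R_m − R̄_m) = 113.8850  ⇒  Cov = 113.8850 / 7 = 16.2693
Σ(R_m − R̄_m)² = 267.3400  ⇒  Var(R_m) = 267.3400 / 7 = 38.1914
β = Cov / Var(R_m) = 16.2693 / 38.1914 = 0.4260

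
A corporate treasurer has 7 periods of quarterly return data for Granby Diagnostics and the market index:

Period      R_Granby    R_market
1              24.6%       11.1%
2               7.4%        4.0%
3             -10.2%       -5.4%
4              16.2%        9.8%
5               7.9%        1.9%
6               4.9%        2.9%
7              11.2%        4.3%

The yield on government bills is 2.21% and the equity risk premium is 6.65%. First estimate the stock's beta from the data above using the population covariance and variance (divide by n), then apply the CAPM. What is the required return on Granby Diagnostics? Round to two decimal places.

14.93%

Mean R_i = (24.6 + 7.4 − 10.2 + 16.2 + 7.9 + 4.9 + 11.2) / 7 = 8.8571%
Mean R_m = (11.1 + 4.0 − 5.4 + 9.8 + 1.9 + 2.9 + 4.3) / 7 = 4.0857%
Σ(R_i − R̄_i)(R_m − R̄_m) = 340.5657  ⇒  Cov = 340.5657 / 7 = 48.6522
Σ(R_m − R̄_m)² = 178.0686  ⇒  Var(R_m) = 178.0686 / 7 = 25.4384
β = Cov / Var(R_m) = 48.6522 / 25.4384 = 1.9125
E(R) = R_f + β × MRP = 2.21% + 1.9125 × 6.65% = 14.93%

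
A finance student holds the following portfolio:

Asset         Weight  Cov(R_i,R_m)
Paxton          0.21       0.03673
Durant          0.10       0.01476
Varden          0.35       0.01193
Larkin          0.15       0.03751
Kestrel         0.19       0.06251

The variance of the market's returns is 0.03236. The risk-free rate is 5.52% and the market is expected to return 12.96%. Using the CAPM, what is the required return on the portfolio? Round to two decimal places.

12.62%

β_Paxton = 0.03673 / 0.03236 = 1.1350
β_Durant = 0.01476 / 0.03236 = 0.4561
β_Varden = 0.01193 / 0.03236 = 0.3687
β_Larkin = 0.03751 / 0.03236 = 1.1591
β_Kestrel = 0.06251 / 0.03236 = 1.9317
β_P = Σ w_i β_i = 0.21×1.1350 + 0.10×0.4561 + 0.35×0.3687 + 0.15×1.1591 + 0.19×1.9317 = 0.9539
MRP = 12.96% − 5.52% = 7.44%
E(R_P) = R_f + β_P × MRP = 5.52% + 0.9539 × 7.44% = 12.62%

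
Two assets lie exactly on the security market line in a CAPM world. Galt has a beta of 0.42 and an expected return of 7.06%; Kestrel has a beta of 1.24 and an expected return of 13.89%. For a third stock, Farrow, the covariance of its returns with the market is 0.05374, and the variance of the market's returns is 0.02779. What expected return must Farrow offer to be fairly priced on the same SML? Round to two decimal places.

19.67%

MRP = (13.89% − 7.06%) / (1.24 − 0.42) = 8.3293%
R_f = 7.06% − 0.42 × 8.3293% = 3.5617%
β_Farrow = Cov / Var(R_m) = 0.05374 / 0.02779 = 1.9338
E(R_Farrow) = R_f + β × MRP = 3.5617% + 1.9338 × 8.3293% = 19.67%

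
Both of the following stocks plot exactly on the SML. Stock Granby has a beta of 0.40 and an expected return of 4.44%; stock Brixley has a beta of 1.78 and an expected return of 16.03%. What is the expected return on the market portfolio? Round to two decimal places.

9.48%

Both satisfy E(R) = R_f + β·MRP, so the slope of the SML is
MRP = (16.03% − 4.44%) / (1.78 − 0.40) = 11.59% / 1.38 = 8.3986%
R_f = E(R_Granby) − β_Granby·MRP = 4.44% − 0.40 × 8.3986% = 1.0806%
E(R_m) = R_f + MRP = 1.0806% + 8.3986% = 9.48%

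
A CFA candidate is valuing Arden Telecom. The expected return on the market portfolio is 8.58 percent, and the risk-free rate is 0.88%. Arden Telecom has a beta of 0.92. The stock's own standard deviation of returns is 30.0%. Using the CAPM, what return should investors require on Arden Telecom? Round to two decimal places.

7.96%

Market risk premium = E(R_m) − R_f = 8.58% − 0.88% = 7.70%
E(R) = R_f + β × MRP = 0.88% + 0.92 × 7.70% = 7.96%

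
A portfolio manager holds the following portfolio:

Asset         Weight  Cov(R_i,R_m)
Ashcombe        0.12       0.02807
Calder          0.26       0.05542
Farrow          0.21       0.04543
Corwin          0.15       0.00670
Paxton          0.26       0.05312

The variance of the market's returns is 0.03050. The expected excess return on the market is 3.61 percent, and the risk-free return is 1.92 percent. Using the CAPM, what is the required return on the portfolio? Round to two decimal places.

6.91%

β_Ashcombe = 0.02807 / 0.03050 = 0.9203
β_Calder = 0.05542 / 0.03050 = 1.8170
β_Farrow = 0.04543 / 0.03050 = 1.4895
β_Corwin = 0.00670 / 0.03050 = 0.2197
β_Paxton = 0.05312 / 0.03050 = 1.7416
β_P = Σ w_i β_i = 0.12×0.9203 + 0.26×1.8170 + 0.21×1.4895 + 0.15×0.2197 + 0.26×1.7416 = 1.3814
E(R_P) = R_f + β_P × MRP = 1.92% + 1.3814 × 3.61% = 6.91%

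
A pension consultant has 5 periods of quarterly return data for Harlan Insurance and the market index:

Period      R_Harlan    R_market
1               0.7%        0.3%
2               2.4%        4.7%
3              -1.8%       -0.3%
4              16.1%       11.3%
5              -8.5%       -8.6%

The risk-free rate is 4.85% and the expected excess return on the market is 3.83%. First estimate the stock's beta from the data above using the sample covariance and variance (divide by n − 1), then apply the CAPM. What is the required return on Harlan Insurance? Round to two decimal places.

Mean R_i = (0.7 + 2.4 − 1.8 + 16.1 − 8.5) / 5 = 1.7800%
Mean R_m = (0.3 + 4.7 − 0.3 + 11.3 − 8.6) / 5 = 1.4800%
Σ(R_i − R̄_i)(R_m − R̄_m) = 253.8880  ⇒  Cov = 253.8880 / 4 = 63.4720
Σ(R_m − R̄_m)² = 212.9680  ⇒  Var(R_m) = 212.9680 / 4 = 53.2420
β = Cov / Var(R_m) = 63.4720 / 53.2420 = 1.1921
E(R) = R_f + β × MRP = 4.85% + 1.1921 × 3.83% = 9.42%

9.42%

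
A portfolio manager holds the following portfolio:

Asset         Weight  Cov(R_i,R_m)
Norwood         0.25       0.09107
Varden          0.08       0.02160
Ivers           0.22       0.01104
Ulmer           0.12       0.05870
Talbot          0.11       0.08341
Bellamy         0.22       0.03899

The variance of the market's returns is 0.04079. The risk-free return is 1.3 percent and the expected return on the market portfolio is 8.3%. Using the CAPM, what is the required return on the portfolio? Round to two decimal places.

10.18%

β_Norwood = 0.09107 / 0.04079 = 2.2327
β_Varden = 0.02160 / 0.04079 = 0.5295
β_Ivers = 0.01104 / 0.04079 = 0.2707
β_Ulmer = 0.05870 / 0.04079 = 1.4391
β_Talbot = 0.08341 / 0.04079 = 2.0449
β_Bellamy = 0.03899 / 0.04079 = 0.9559
β_P = Σ w_i β_i = 0.25×2.2327 + 0.08×0.5295 + 0.22×0.2707 + 0.12×1.4391 + 0.11×2.0449 + 0.22×0.9559 = 1.2680
MRP = 8.3% − 1.3% = 7.00%
E(R_P) = R_f + β_P × MRP = 1.3% + 1.2680 × 7.0% = 10.18%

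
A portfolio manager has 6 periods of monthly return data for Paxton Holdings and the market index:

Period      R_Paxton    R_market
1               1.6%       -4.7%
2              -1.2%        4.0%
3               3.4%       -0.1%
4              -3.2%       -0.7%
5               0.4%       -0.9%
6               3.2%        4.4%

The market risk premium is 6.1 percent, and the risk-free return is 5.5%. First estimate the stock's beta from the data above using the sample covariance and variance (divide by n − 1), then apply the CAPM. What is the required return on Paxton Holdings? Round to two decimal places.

Mean R_i = (1.6 − 1.2 + 3.4 − 3.2 + 0.4 + 3.2) / 6 = 0.7000%
Mean R_m = (-4.7 + 4.0 − 0.1 − 0.7 − 0.9 + 4.4) / 6 = 0.3333%
Σ(R_i − R̄_i)(R_m − R̄_m) = 1.9000  ⇒  Cov = 1.9000 / 5 = 0.3800
Σ(R_m − R̄_m)² = 58.0933  ⇒  Var(R_m) = 58.0933 / 5 = 11.6187
β = Cov / Var(R_m) = 0.3800 / 11.6187 = 0.0327
E(R) = R_f + β × MRP = 5.5% + 0.0327 × 6.1% = 5.70%

5.70%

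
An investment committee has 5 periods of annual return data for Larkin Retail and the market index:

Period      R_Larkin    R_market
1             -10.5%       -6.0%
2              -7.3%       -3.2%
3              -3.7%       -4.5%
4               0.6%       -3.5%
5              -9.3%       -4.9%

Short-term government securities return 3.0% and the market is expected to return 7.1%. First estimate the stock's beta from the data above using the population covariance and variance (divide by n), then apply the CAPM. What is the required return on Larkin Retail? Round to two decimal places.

13.51%

Mean R_i = (-10.5 − 7.3 − 3.7 + 0.6 − 9.3) / 5 = -6.0400%
Mean R_m = (-6.0 − 3.2 − 4.5 − 3.5 − 4.9) / 5 = -4.4200%
Σ(R_i − R̄_i)(R_m − R̄_m) = 12.9960  ⇒  Cov = 12.9960 / 5 = 2.5992
Σ(R_m − R̄_m)² = 5.0680  ⇒  Var(R_m) = 5.0680 / 5 = 1.0136
β = Cov / Var(R_m) = 2.5992 / 1.0136 = 2.5643
MRP = 7.1% − 3.0% = 4.10%
E(R) = R_f + β × MRP = 3.0% + 2.5643 × 4.1% = 13.51%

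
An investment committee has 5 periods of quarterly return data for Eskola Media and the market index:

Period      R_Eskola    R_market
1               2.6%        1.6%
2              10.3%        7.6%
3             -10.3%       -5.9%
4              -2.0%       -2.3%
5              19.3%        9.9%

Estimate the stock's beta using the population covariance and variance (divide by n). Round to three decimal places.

Mean R_i = (2.6 + 10.3 − 10.3 − 2.0 + 19.3) / 5 = 3.9800%
Mean R_m = (1.6 + 7.6 − 5.9 − 2.3 + 9.9) / 5 = 2.1800%
Σ(R_i − R̄_i)(R_m − R̄_m) = 295.4980  ⇒  Cov = 295.4980 / 5 = 59.0996
Σ(R_m − R̄_m)² = 174.6680  ⇒  Var(R_m) = 174.6680 / 5 = 34.9336
β = Cov / Var(R_m) = 59.0996 / 34.9336 = 1.6918

1.692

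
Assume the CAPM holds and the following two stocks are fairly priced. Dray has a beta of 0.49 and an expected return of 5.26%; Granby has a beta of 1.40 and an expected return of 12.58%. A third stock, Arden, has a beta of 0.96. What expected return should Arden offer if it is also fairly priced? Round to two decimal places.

MRP (SML slope) = (12.58% − 5.26%) / (1.40 − 0.49) = 7.32% / 0.91 = 8.0440%
R_f (intercept) = 5.26% − 0.49 × 8.0440% = 1.3184%
E(R_Arden) = R_f + β × MRP = 1.3184% + 0.96 × 8.0440% = 9.04%

9.04%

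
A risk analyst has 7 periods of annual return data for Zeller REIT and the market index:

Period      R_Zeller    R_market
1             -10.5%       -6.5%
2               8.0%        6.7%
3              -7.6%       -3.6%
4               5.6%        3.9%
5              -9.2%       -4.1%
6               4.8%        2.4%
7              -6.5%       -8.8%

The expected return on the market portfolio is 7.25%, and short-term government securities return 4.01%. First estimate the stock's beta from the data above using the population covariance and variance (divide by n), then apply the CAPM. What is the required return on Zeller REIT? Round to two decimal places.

8.13%

Mean R_i = (-10.5 + 8.0 − 7.6 + 5.6 − 9.2 + 4.8 − 6.5) / 7 = -2.2000%
Mean R_m = (-6.5 + 6.7 − 3.6 + 3.9 − 4.1 + 2.4 − 8.8) / 7 = -1.4286%
Σ(R_i − R̄_i)(R_m − R̄_m) = 255.4900  ⇒  Cov = 255.4900 / 7 = 36.4986
Σ(R_m − R̄_m)² = 201.0343  ⇒  Var(R_m) = 201.0343 / 7 = 28.7192
β = Cov / Var(R_m) = 36.4986 / 28.7192 = 1.2709
MRP = 7.25% − 4.01% = 3.24%
E(R) = R_f + β × MRP = 4.01% + 1.2709 × 3.24% = 8.13%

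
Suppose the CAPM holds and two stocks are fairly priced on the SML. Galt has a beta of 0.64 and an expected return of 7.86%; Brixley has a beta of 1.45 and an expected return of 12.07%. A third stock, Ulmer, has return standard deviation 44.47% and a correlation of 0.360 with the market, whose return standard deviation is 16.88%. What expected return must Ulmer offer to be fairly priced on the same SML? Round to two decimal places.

9.46%

MRP = (12.07% − 7.86%) / (1.45 − 0.64) = 5.1975%
R_f = 7.86% − 0.64 × 5.1975% = 4.5336%
β_Ulmer = ρ·σ_i/σ_m = 0.360 × 44.47 / 16.88 = 0.9484
E(R_Ulmer) = R_f + β × MRP = 4.5336% + 0.9484 × 5.1975% = 9.46%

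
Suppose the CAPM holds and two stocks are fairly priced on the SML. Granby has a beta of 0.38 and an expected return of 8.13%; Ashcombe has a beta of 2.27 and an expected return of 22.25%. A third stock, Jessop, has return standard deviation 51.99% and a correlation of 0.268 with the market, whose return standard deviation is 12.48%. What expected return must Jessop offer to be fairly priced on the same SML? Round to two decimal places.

MRP = (22.25% − 8.13%) / (2.27 − 0.38) = 7.4709%
R_f = 8.13% − 0.38 × 7.4709% = 5.2911%
β_Jessop = ρ·σ_i/σ_m = 0.268 × 51.99 / 12.48 = 1.1165
E(R_Jessop) = R_f + β × MRP = 5.2911% + 1.1165 × 7.4709% = 13.63%

13.63%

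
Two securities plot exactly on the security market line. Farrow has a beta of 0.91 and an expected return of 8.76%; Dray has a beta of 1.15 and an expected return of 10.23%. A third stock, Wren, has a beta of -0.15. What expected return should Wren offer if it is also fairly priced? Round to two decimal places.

MRP (SML slope) = (10.23% − 8.76%) / (1.15 − 0.91) = 1.47% / 0.24 = 6.1250%
R_f (intercept) = 8.76% − 0.91 × 6.1250% = 3.1863%
E(R_Wren) = R_f + β × MRP = 3.1863% + -0.15 × 6.1250% = 2.27%

2.27%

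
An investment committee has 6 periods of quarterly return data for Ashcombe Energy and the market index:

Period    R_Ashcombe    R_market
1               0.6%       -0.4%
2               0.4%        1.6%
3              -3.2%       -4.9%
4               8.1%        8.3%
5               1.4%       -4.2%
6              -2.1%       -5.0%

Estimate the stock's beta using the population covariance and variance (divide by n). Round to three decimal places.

Mean R_i = (0.6 + 0.4 − 3.2 + 8.1 + 1.4 − 2.1) / 6 = 0.8667%
Mean R_m = (-0.4 + 1.6 − 4.9 + 8.3 − 4.2 − 5.0) / 6 = -0.7667%
Σ(R_i − R̄_i)(R_m − R̄_m) = 91.9167  ⇒  Cov = 91.9167 / 6 = 15.3195
Σ(R_m − R̄_m)² = 134.7333  ⇒  Var(R_m) = 134.7333 / 6 = 22.4556
β = Cov / Var(R_m) = 15.3195 / 22.4556 = 0.6822

0.682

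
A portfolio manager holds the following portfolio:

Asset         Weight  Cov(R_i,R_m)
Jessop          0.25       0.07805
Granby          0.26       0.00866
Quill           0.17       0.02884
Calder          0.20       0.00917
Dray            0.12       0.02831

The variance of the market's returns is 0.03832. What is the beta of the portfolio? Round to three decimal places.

β_Jessop = 0.07805 / 0.03832 = 2.0368
β_Granby = 0.00866 / 0.03832 = 0.2260
β_Quill = 0.02884 / 0.03832 = 0.7526
β_Calder = 0.00917 / 0.03832 = 0.2393
β_Dray = 0.02831 / 0.03832 = 0.7388
β_P = Σ w_i β_i = 0.25×2.0368 + 0.26×0.2260 + 0.17×0.7526 + 0.20×0.2393 + 0.12×0.7388 = 0.8324

0.832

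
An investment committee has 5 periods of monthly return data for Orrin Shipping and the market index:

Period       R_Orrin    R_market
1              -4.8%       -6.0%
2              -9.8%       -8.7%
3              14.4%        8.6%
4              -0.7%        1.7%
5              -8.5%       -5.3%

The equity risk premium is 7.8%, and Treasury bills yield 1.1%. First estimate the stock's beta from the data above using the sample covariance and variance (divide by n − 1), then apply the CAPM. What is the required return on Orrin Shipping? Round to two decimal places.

Mean R_i = (-4.8 − 9.8 + 14.4 − 0.7 − 8.5) / 5 = -1.8800%
Mean R_m = (-6.0 − 8.7 + 8.6 + 1.7 − 5.3) / 5 = -1.9400%
Σ(R_i − R̄_i)(R_m − R̄_m) = 263.5240  ⇒  Cov = 263.5240 / 4 = 65.8810
Σ(R_m − R̄_m)² = 197.8120  ⇒  Var(R_m) = 197.8120 / 4 = 49.4530
β = Cov / Var(R_m) = 65.8810 / 49.4530 = 1.3322
E(R) = R_f + β × MRP = 1.1% + 1.3322 × 7.8% = 11.49%

11.49%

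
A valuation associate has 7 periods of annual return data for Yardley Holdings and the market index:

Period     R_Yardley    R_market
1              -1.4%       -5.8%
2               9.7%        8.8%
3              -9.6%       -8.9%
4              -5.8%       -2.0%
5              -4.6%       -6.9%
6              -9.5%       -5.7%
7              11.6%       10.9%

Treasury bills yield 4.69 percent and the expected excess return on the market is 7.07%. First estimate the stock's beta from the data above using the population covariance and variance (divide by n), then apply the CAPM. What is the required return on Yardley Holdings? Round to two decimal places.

Mean R_i = (-1.4 + 9.7 − 9.6 − 5.8 − 4.6 − 9.5 + 11.6) / 7 = -1.3714%
Mean R_m = (-5.8 + 8.8 − 8.9 − 2.0 − 6.9 − 5.7 + 10.9) / 7 = -1.3714%
Σ(R_i − R̄_i)(R_m − R̄_m) = 389.6843  ⇒  Cov = 389.6843 / 7 = 55.6692
Σ(R_m − R̄_m)² = 380.0343  ⇒  Var(R_m) = 380.0343 / 7 = 54.2906
β = Cov / Var(R_m) = 55.6692 / 54.2906 = 1.0254
E(R) = R_f + β × MRP = 4.69% + 1.0254 × 7.07% = 11.94%

11.94%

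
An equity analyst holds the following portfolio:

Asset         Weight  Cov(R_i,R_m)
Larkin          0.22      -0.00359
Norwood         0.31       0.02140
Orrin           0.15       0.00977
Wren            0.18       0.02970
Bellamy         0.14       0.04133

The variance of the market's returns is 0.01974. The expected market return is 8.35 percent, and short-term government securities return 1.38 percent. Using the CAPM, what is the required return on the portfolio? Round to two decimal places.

β_Larkin = -0.00359 / 0.01974 = -0.1819
β_Norwood = 0.02140 / 0.01974 = 1.0841
β_Orrin = 0.00977 / 0.01974 = 0.4949
β_Wren = 0.02970 / 0.01974 = 1.5046
β_Bellamy = 0.04133 / 0.01974 = 2.0937
β_P = Σ w_i β_i = 0.22×-0.1819 + 0.31×1.0841 + 0.15×0.4949 + 0.18×1.5046 + 0.14×2.0937 = 0.9342
MRP = 8.35% − 1.38% = 6.97%
E(R_P) = R_f + β_P × MRP = 1.38% + 0.9342 × 6.97% = 7.89%

7.89%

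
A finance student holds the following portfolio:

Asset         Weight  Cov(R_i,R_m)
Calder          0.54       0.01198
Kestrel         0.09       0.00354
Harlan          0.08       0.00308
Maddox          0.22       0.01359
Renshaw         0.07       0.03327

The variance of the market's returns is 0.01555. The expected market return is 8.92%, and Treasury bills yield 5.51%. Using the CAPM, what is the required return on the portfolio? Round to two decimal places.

β_Calder = 0.01198 / 0.01555 = 0.7704
β_Kestrel = 0.00354 / 0.01555 = 0.2277
β_Harlan = 0.00308 / 0.01555 = 0.1981
β_Maddox = 0.01359 / 0.01555 = 0.8740
β_Renshaw = 0.03327 / 0.01555 = 2.1395
β_P = Σ w_i β_i = 0.54×0.7704 + 0.09×0.2277 + 0.08×0.1981 + 0.22×0.8740 + 0.07×2.1395 = 0.7944
MRP = 8.92% − 5.51% = 3.41%
E(R_P) = R_f + β_P × MRP = 5.51% + 0.7944 × 3.41% = 8.22%

8.22%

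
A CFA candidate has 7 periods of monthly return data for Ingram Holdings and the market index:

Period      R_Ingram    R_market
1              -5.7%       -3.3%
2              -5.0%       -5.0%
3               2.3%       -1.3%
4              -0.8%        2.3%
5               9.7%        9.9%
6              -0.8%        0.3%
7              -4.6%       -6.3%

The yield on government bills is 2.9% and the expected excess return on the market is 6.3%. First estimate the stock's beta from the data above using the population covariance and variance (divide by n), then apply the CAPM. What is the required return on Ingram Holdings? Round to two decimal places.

Mean R_i = (-5.7 − 5.0 + 2.3 − 0.8 + 9.7 − 0.8 − 4.6) / 7 = -0.7000%
Mean R_m = (-3.3 − 5.0 − 1.3 + 2.3 + 9.9 + 0.3 − 6.3) / 7 = -0.4857%
Σ(R_i − R̄_i)(R_m − R̄_m) = 161.3700  ⇒  Cov = 161.3700 / 7 = 23.0529
Σ(R_m − R̄_m)² = 179.0086  ⇒  Var(R_m) = 179.0086 / 7 = 25.5727
β = Cov / Var(R_m) = 23.0529 / 25.5727 = 0.9015
E(R) = R_f + β × MRP = 2.9% + 0.9015 × 6.3% = 8.58%

8.58%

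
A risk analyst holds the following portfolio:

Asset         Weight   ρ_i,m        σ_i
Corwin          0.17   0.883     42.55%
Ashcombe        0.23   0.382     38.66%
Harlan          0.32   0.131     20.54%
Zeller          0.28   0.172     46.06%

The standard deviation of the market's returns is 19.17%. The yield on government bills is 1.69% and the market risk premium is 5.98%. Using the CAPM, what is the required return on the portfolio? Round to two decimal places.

5.70%

β_Corwin = 0.883 × 42.55% / 19.17% = 1.9599
β_Ashcombe = 0.382 × 38.66% / 19.17% = 0.7704
β_Harlan = 0.131 × 20.54% / 19.17% = 0.1404
β_Zeller = 0.172 × 46.06% / 19.17% = 0.4133
β_P = Σ w_i β_i = 0.17×1.9599 + 0.23×0.7704 + 0.32×0.1404 + 0.28×0.4133 = 0.6710
E(R_P) = R_f + β_P × MRP = 1.69% + 0.6710 × 5.98% = 5.70%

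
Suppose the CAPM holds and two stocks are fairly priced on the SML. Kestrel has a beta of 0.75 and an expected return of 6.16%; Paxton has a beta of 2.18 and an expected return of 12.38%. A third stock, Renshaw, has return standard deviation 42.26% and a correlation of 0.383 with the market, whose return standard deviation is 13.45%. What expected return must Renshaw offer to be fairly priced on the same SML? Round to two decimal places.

8.13%

MRP = (12.38% − 6.16%) / (2.18 − 0.75) = 4.3497%
R_f = 6.16% − 0.75 × 4.3497% = 2.8977%
β_Renshaw = ρ·σ_i/σ_m = 0.383 × 42.26 / 13.45 = 1.2034
E(R_Renshaw) = R_f + β × MRP = 2.8977% + 1.2034 × 4.3497% = 8.13%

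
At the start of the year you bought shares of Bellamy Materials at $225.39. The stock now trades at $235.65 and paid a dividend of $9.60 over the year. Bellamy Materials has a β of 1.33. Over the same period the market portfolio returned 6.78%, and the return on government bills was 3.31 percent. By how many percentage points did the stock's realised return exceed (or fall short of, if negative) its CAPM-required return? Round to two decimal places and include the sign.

Realised HPR = (P1 + D1 − P0) / P0 = (235.65 + 9.60 − 225.39) / 225.39 = 19.86 / 225.39 = 8.8114%
MRP = 6.78% − 3.31% = 3.47%
CAPM required = R_f + β·MRP = 3.31% + 1.33 × 3.47% = 7.9251%
α = realised − required = 8.8114% − 7.9251% = +0.89%

+0.89%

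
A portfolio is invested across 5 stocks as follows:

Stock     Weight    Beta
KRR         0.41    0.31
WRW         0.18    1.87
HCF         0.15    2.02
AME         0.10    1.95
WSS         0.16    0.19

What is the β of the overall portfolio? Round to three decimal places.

0.992

β_P = Σ w_i β_i = 0.41×0.31 + 0.18×1.87 + 0.15×2.02 + 0.10×1.95 + 0.16×0.19 = 0.9921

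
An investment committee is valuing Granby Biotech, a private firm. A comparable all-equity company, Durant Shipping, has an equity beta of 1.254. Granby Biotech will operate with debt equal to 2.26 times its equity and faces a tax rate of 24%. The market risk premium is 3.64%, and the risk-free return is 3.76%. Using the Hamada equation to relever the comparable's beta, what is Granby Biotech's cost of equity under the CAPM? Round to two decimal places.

16.16%

β_L = β_U × [1 + (1 − t)(D/E)] = 1.254 × [1 + (1 − 0.24) × 2.26]
    = 1.254 × [1 + 0.76 × 2.26] = 1.254 × 2.7176 = 3.4079
E(R) = R_f + β_L × MRP = 3.76% + 3.4079 × 3.64% = 16.16%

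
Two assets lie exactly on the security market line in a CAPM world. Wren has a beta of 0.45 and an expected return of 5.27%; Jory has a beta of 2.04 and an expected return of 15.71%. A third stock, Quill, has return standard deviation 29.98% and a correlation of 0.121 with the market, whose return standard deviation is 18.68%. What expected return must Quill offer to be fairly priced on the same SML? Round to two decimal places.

3.59%

MRP = (15.71% − 5.27%) / (2.04 − 0.45) = 6.5660%
R_f = 5.27% − 0.45 × 6.5660% = 2.3153%
β_Quill = ρ·σ_i/σ_m = 0.121 × 29.98 / 18.68 = 0.1942
E(R_Quill) = R_f + β × MRP = 2.3153% + 0.1942 × 6.5660% = 3.59%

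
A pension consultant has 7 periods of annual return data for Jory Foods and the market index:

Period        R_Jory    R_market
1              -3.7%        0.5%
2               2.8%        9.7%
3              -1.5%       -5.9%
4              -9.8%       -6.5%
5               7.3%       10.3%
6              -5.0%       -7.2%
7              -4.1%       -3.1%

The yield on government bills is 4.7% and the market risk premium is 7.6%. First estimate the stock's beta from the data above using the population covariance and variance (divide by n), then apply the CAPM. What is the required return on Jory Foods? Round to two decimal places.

Mean R_i = (-3.7 + 2.8 − 1.5 − 9.8 + 7.3 − 5.0 − 4.1) / 7 = -2.0000%
Mean R_m = (0.5 + 9.7 − 5.9 − 6.5 + 10.3 − 7.2 − 3.1) / 7 = -0.3143%
Σ(R_i − R̄_i)(R_m − R̄_m) = 217.3600  ⇒  Cov = 217.3600 / 7 = 31.0514
Σ(R_m − R̄_m)² = 338.2486  ⇒  Var(R_m) = 338.2486 / 7 = 48.3212
β = Cov / Var(R_m) = 31.0514 / 48.3212 = 0.6426
E(R) = R_f + β × MRP = 4.7% + 0.6426 × 7.6% = 9.58%

9.58%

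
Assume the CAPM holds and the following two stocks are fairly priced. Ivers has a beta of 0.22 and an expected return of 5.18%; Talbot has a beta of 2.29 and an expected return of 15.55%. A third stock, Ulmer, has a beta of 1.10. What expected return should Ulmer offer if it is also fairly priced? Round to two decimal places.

9.59%

MRP (SML slope) = (15.55% − 5.18%) / (2.29 − 0.22) = 10.37% / 2.07 = 5.0097%
R_f (intercept) = 5.18% − 0.22 × 5.0097% = 4.0779%
E(R_Ulmer) = R_f + β × MRP = 4.0779% + 1.10 × 5.0097% = 9.59%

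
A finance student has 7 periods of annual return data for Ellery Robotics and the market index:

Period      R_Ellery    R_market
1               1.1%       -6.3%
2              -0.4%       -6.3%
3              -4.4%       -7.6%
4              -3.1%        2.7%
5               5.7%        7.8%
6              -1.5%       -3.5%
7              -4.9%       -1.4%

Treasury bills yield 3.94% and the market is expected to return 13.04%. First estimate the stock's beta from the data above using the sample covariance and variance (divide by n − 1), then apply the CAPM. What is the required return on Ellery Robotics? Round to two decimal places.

6.90%

Mean R_i = (1.1 − 0.4 − 4.4 − 3.1 + 5.7 − 1.5 − 4.9) / 7 = -1.0714%
Mean R_m = (-6.3 − 6.3 − 7.6 + 2.7 + 7.8 − 3.5 − 1.4) / 7 = -2.0857%
Σ(R_i − R̄_i)(R_m − R̄_m) = 61.5871  ⇒  Cov = 61.5871 / 6 = 10.2645
Σ(R_m − R̄_m)² = 189.0286  ⇒  Var(R_m) = 189.0286 / 6 = 31.5048
β = Cov / Var(R_m) = 10.2645 / 31.5048 = 0.3258
MRP = 13.04% − 3.94% = 9.10%
E(R) = R_f + β × MRP = 3.94% + 0.3258 × 9.10% = 6.90%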